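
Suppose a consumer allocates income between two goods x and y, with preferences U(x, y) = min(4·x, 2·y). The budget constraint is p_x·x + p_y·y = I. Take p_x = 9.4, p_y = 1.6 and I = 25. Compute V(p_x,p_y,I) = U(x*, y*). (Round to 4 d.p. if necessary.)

V = 7.9365

Leontief preferences: the optimum is at the kink where x/2 = y/4, i.e. y = 2·x.
Budget: p_x·x + p_y·2·x = I, so (2·p_x + 4·p_y)·x = 2·I.
Demand: x*(p_x,p_y,I) = 2·I/(2·p_x + 4·p_y), y* = 4·I/(2·p_x + 4·p_y).
Here 2·9.4 + 4·1.6 = 25.2, giving x* = 1.9841 and y* = 3.9683.
Utility at the optimum: U(1.9841, 3.9683) = 7.9365.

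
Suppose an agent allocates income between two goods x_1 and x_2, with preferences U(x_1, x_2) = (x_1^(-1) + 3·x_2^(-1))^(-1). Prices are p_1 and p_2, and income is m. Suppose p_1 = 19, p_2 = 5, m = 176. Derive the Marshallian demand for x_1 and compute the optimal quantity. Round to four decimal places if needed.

x_1* = 4.905

Numerically x_2/x_1 = 3.376389, so x_1* = 176/(19 + 5·3.376389) = 4.905.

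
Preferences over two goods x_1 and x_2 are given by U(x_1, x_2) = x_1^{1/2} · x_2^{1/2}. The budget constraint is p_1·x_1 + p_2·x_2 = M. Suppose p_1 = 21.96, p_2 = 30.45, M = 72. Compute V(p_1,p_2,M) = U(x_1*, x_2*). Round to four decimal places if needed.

V = 1.3922

Tangency: MRS = x_2/x_1 = p_1/p_2.
So 0.5·p_2·x_2 = 0.5·p_1·x_1; combined with the budget, a share 0.5 of income goes to x_1.
Demand: x_1*(p_1,p_2,M) = 0.5·M/p_1 and x_2* = 0.5·M/p_2.
At p_1=21.96, p_2=30.45, M=72: x_1* = 0.5·72/21.96 = 1.6393, x_2* = 1.1823.
Utility at the optimum: U(1.6393, 1.1823) = 1.3922.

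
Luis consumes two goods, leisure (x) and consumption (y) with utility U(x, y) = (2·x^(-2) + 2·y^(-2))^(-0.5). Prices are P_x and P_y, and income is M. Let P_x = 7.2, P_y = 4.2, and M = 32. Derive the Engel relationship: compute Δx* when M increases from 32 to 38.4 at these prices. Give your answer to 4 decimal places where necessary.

From the CES first-order condition, (y/x)^(3) = P_x/P_y.
Hence y/x = (P_x/P_y)^(1/(3)), i.e. raised to the 1/3 power.
With the ratio pinned down, the budget gives x* = M/(P_x + P_y·(y/x)) and y* = (y/x)·x*.
Numerically y/x = 1.196817, so x* = 32/(7.2 + 4.2·1.196817) = 2.6172.
At M' = 38.4: x* = 3.1407. Change: 3.1407 − 2.6172 = 0.5234.

Δx* = 0.5234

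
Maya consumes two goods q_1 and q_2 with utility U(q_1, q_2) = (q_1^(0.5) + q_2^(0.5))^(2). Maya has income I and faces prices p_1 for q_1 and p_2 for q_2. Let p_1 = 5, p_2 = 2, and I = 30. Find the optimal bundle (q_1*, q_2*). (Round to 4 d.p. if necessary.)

q_1* = 1.7143, q_2* = 10.7143

MU_q_1 ∝ q_1^(-0.5), MU_q_2 ∝ q_2^(-0.5), so MRS = (q_2/q_1)^(0.5) = p_1/p_2.
Hence q_2/q_1 = (p_1/p_2)^(1/(0.5)), i.e. raised to the 2 power.
Substitute q_2 = (q_2/q_1)·q_1 into the budget: q_1* = I/(p_1 + p_2·(q_2/q_1)).
Numerically q_2/q_1 = 6.25, so q_1* = 30/(5 + 2·6.25) = 1.7143 and q_2* = 6.25·1.7143 = 10.7143.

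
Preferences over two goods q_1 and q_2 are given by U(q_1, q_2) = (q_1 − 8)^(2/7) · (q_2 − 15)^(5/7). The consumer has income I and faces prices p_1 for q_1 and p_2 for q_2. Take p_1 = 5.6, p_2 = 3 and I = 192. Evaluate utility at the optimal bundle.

V = 15.6696

This is Cobb-Douglas in (q_1−8, q_2−15): tangency gives 2/7·p_2·(q_2−15) = 5/7·p_1·(q_1−8).
After buying the subsistence bundle (8, 15), a share 2/7 of the remaining income goes to q_1: q_1* = 8 + 2/7·(I − 8p_1 − 15p_2)/p_1.
Discretionary income = 192 − 8·5.6 − 15·3 = 102.2; q_1* = 8 + 2/7·102.2/5.6 = 13.2143; q_2* = 15 + 5/7·102.2/3 = 39.3333.
Utility at the optimum: U(13.2143, 39.3333) = 15.6696.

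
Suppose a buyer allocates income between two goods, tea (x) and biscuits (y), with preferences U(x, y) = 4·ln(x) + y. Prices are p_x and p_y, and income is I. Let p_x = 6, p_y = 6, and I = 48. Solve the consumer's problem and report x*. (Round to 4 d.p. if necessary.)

x* = 4

MU_x = 4/x, MU_y = 1. Tangency: 4/x = p_x/p_y.
So x*(p_x,p_y) = 4·p_y/p_x, independent of income; and y* = (I − 4·p_y)/p_y.
At the given prices: x* = 4·6/6 = 4.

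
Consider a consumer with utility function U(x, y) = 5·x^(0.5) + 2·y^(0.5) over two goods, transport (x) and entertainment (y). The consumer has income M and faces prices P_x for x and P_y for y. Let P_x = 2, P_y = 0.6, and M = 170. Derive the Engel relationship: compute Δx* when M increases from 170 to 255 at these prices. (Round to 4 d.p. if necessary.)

From the CES first-order condition, (5/2)·(y/x)^(0.5) = P_x/P_y.
Hence y/x = ((2/5)·P_x/P_y)^(1/(0.5)), i.e. raised to the 2 power.
With the ratio pinned down, the budget gives x* = M/(P_x + P_y·(y/x)) and y* = (y/x)·x*.
Numerically y/x = 1.777778, so x* = 170/(2 + 0.6·1.777778) = 55.4348.
At M' = 255: x* = 83.1522. Change: 83.1522 − 55.4348 = 27.7174.

Δx* = 27.7174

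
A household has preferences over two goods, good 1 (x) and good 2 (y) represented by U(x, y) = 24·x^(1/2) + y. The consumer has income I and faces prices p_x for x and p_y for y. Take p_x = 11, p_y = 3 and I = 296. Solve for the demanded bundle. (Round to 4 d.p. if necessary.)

Thus x* = (12·p_y/p_x)² — independent of I — with the rest of income spent on y.
Plugging in: x* = (12·3/11)² = 10.7107, y* = 59.3939.

x* = 10.7107, y* = 59.3939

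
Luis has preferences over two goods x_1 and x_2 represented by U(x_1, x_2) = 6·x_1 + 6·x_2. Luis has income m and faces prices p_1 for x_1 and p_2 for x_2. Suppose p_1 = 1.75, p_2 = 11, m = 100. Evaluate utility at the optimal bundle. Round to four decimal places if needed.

x_1 gives more utility per dollar, so spend all income on x_1: x_1* = m/p_1, x_2* = 0.
Numerically: x_1* = 57.1429, x_2* = 0.
Utility at the optimum: U(57.1429, 0) = 342.8571.

V = 342.8571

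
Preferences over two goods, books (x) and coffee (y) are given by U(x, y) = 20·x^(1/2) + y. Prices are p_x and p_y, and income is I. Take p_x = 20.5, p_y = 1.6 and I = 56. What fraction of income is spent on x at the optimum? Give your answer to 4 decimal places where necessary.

Plugging in: x* = (10·1.6/20.5)² = 0.6092, y* = 27.1951.
Expenditure on x: 20.5·0.6092 = 12.4878; share = 0.223.

share on x = 0.223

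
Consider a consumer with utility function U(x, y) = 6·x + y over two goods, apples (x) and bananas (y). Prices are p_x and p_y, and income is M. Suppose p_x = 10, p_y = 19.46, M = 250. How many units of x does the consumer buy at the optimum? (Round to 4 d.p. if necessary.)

x* = 25

Linear utility — the consumer picks whichever good has higher MU/price: 6/10 = 0.6 vs 1/19.46 = 0.0514.
x gives more utility per dollar, so spend all income on x: x* = M/p_x, y* = 0.
Numerically: x* = 25, y* = 0.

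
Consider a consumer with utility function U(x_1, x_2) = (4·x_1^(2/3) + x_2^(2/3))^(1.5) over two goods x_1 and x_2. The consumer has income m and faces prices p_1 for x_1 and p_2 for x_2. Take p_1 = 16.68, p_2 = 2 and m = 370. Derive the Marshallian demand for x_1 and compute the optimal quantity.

With the ratio pinned down, the budget gives x_1* = m/(p_1 + p_2·(x_2/x_1)) and x_2* = (x_2/x_1)·x_1*.
Numerically x_2/x_1 = 9.063964, so x_1* = 370/(16.68 + 2·9.063964) = 10.6298.

x_1* = 10.6298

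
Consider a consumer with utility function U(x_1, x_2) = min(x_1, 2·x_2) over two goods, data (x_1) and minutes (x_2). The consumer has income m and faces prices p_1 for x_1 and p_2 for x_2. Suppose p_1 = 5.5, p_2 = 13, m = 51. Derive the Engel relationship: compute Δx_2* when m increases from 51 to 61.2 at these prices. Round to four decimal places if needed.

Δx_2* = 0.425

Leontief preferences: the optimum is at the kink where x_1/2 = x_2/1, i.e. x_2 = (1/2)·x_1.
Budget: p_1·x_1 + p_2·(1/2)·x_1 = m, so (2·p_1 + p_2)·x_1 = 2·m.
Demand: x_1*(p_1,p_2,m) = 2·m/(2·p_1 + p_2), x_2* = m/(2·p_1 + p_2).
Here 2·5.5 + 13 = 24, giving x_2* = 2.125.
At m' = 61.2: x_2* = 2.55. Change: 2.55 − 2.125 = 0.425.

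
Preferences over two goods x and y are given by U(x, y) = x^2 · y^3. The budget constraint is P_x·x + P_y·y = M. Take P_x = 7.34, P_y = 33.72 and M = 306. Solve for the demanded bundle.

x* = 16.6757, y* = 5.4448

Demand: x*(P_x,P_y,M) = 0.4·M/P_x and y* = 0.6·M/P_y.
At P_x=7.34, P_y=33.72, M=306: x* = 0.4·306/7.34 = 16.6757, y* = 5.4448.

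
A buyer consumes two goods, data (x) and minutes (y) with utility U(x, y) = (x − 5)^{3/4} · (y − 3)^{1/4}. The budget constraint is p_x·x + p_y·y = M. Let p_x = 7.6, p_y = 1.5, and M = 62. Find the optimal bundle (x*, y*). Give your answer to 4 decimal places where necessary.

Let x' = x−5, y' = y−3. MRS = 3·y'/x' = p_x/p_y.
Substituting into the budget: x* = 5 + 0.75·(M − 5·p_x − 3·p_y)/p_x, and y* = 3 + 0.25·(…)/p_y.
Discretionary income = 62 − 5·7.6 − 3·1.5 = 19.5; x* = 5 + 0.75·19.5/7.6 = 6.9243; y* = 3 + 0.25·19.5/1.5 = 6.25.

x* = 6.9243, y* = 6.25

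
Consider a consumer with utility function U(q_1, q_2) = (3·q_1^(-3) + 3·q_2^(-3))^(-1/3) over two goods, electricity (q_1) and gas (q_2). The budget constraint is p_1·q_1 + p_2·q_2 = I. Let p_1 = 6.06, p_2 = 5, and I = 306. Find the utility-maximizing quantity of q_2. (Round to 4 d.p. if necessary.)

MRS = MU_q_1/MU_q_2 = (q_2/q_1)^(4). Set equal to p_1/p_2.
Solve for the ratio: q_2/q_1 = [p_1/p_2]^(0.25).
Substitute q_2 = (q_2/q_1)·q_1 into the budget: q_1* = I/(p_1 + p_2·(q_2/q_1)).
Numerically q_2/q_1 = 1.049242, so q_1* = 306/(6.06 + 5·1.049242) = 27.0648 and q_2* = 1.049242·27.0648 = 28.3975.

q_2* = 28.3975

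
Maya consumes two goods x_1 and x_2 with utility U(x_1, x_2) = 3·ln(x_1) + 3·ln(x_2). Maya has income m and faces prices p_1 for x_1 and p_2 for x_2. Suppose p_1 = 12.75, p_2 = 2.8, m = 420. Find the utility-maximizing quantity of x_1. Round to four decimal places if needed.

x_1* = 16.4706

The MRS is x_2/x_1. Set MRS = p_1/p_2.
So 3·p_2·x_2 = 3·p_1·x_1; combined with the budget, a share 0.5 of income goes to x_1.
Demand: x_1*(p_1,p_2,m) = 0.5·m/p_1 and x_2* = 0.5·m/p_2.
At p_1=12.75, p_2=2.8, m=420: x_1* = 0.5·420/12.75 = 16.4706.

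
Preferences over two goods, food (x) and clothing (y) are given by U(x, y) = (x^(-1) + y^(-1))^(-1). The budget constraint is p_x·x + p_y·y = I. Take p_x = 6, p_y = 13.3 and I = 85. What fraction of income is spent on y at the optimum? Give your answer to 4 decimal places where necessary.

MU_x ∝ x^(-2), MU_y ∝ y^(-2), so MRS = (y/x)^(2) = p_x/p_y.
Solve for the ratio: y/x = [p_x/p_y]^(0.5).
With the ratio pinned down, the budget gives x* = I/(p_x + p_y·(y/x)) and y* = (y/x)·x*.
Numerically y/x = 0.67166, so x* = 85/(6 + 13.3·0.67166) = 5.6921 and y* = 0.67166·5.6921 = 3.8231.
Expenditure on y: 13.3·3.8231 = 50.8476; share = 0.5982.

share on y = 0.5982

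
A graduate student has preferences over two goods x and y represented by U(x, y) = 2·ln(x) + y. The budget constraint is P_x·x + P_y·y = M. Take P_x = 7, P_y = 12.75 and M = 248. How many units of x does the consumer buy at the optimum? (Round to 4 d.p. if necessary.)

x* = 3.6429

MU_x = 2/x, MU_y = 1. Tangency: 2/x = P_x/P_y.
So x*(P_x,P_y) = 2·P_y/P_x, independent of income; and y* = (M − 2·P_y)/P_y.
At the given prices: x* = 2·12.75/7 = 3.6429.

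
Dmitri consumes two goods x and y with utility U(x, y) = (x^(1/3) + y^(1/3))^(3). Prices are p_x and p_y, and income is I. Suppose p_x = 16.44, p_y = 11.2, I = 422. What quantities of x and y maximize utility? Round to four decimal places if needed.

MRS = MU_x/MU_y = (y/x)^(2/3). Set equal to p_x/p_y.
Hence y/x = (p_x/p_y)^(1/(2/3)), i.e. raised to the 1.5 power.
With the ratio pinned down, the budget gives x* = I/(p_x + p_y·(y/x)) and y* = (y/x)·x*.
Numerically y/x = 1.778385, so x* = 422/(16.44 + 11.2·1.778385) = 11.6068 and y* = 1.778385·11.6068 = 20.6414.

x* = 11.6068, y* = 20.6414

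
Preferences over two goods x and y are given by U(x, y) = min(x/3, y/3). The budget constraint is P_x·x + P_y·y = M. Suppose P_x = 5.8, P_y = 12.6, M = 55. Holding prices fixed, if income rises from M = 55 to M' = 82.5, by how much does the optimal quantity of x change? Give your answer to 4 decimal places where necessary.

With perfect complements, no substitution: consume in ratio x:y = 3:3.
Budget: P_x·x + P_y·x = M, so (3·P_x + 3·P_y)·x = 3·M.
Demand: x*(P_x,P_y,M) = 3·M/(3·P_x + 3·P_y), y* = 3·M/(3·P_x + 3·P_y).
Here 3·5.8 + 3·12.6 = 55.2, giving x* = 2.9891.
At M' = 82.5: x* = 4.4837. Change: 4.4837 − 2.9891 = 1.4946.

Δx* = 1.4946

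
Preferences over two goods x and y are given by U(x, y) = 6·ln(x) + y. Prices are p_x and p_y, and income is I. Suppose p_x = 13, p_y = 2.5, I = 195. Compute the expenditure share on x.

share on x = 0.0769

Set MRS = p_x/p_y: (6/x)/1 = p_x/p_y.
So x*(p_x,p_y) = 6·p_y/p_x, independent of income; and y* = (I − 6·p_y)/p_y.
At the given prices: x* = 6·2.5/13 = 1.1538, and y* = 72.
Expenditure on x: 13·1.1538 = 15; share = 0.0769.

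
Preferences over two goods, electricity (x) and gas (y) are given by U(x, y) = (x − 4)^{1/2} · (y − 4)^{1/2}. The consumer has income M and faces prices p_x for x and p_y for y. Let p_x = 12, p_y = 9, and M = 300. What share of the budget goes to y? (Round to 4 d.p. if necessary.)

share on y = 0.48

Let x' = x−4, y' = y−4. MRS = y'/x' = p_x/p_y.
Substituting into the budget: x* = 4 + 0.5·(M − 4·p_x − 4·p_y)/p_x, and y* = 4 + 0.5·(…)/p_y.
Discretionary income = 300 − 4·12 − 4·9 = 216; x* = 4 + 0.5·216/12 = 13; y* = 4 + 0.5·216/9 = 16.
Expenditure on y: 9·16 = 144; share = 0.48.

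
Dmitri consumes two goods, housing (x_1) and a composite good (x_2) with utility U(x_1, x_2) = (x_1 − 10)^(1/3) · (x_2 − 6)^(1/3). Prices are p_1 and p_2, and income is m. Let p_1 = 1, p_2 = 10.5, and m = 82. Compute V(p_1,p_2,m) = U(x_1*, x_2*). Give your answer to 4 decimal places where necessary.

Let x_1' = x_1−10, x_2' = x_2−6. MRS = x_2'/x_1' = p_1/p_2.
After buying the subsistence bundle (10, 6), a share 0.5 of the remaining income goes to x_1: x_1* = 10 + 0.5·(m − 10p_1 − 6p_2)/p_1.
Discretionary income = 82 − 10·1 − 6·10.5 = 9; x_1* = 10 + 0.5·9/1 = 14.5; x_2* = 6 + 0.5·9/10.5 = 6.4286.
Utility at the optimum: U(14.5, 6.4286) = 1.2447.

V = 1.2447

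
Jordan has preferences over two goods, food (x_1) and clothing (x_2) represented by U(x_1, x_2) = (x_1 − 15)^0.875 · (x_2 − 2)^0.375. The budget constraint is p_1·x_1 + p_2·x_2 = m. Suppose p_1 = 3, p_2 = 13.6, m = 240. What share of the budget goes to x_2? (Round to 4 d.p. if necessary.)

Let x_1' = x_1−15, x_2' = x_2−2. MRS = (7/3)·x_2'/x_1' = p_1/p_2.
After buying the subsistence bundle (15, 2), a share 0.7 of the remaining income goes to x_1: x_1* = 15 + 0.7·(m − 15p_1 − 2p_2)/p_1.
Discretionary income = 240 − 15·3 − 2·13.6 = 167.8; x_1* = 15 + 0.7·167.8/3 = 54.1533; x_2* = 2 + 0.3·167.8/13.6 = 5.7015.
Expenditure on x_2: 13.6·5.7015 = 77.54; share = 0.3231.

share on x_2 = 0.3231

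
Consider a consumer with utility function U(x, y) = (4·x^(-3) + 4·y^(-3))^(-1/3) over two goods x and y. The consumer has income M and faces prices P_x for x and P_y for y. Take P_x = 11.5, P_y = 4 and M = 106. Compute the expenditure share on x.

From the CES first-order condition, (y/x)^(4) = P_x/P_y.
Solve for the ratio: y/x = [P_x/P_y]^(0.25).
With the ratio pinned down, the budget gives x* = M/(P_x + P_y·(y/x)) and y* = (y/x)·x*.
Numerically y/x = 1.302145, so x* = 106/(11.5 + 4·1.302145) = 6.344 and y* = 1.302145·6.344 = 8.2609.
Expenditure on x: 11.5·6.344 = 72.9565; share = 0.6883.

share on x = 0.6883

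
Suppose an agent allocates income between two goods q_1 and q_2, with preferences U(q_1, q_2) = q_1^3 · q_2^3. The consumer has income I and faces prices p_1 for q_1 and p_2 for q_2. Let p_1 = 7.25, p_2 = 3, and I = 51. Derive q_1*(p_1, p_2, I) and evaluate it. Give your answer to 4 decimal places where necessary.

At p_1=7.25, p_2=3, I=51: q_1* = 0.5·51/7.25 = 3.5172.

q_1* = 3.5172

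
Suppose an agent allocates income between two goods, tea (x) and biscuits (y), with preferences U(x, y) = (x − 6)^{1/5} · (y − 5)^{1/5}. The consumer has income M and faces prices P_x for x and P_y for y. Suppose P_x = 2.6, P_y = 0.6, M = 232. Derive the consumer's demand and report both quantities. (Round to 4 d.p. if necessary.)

x* = 47.0385, y* = 182.8333

This is Cobb-Douglas in (x−6, y−5): tangency gives 0.2·P_y·(y−5) = 0.2·P_x·(x−6).
After buying the subsistence bundle (6, 5), a share 0.5 of the remaining income goes to x: x* = 6 + 0.5·(M − 6P_x − 5P_y)/P_x.
Discretionary income = 232 − 6·2.6 − 5·0.6 = 213.4; x* = 6 + 0.5·213.4/2.6 = 47.0385; y* = 5 + 0.5·213.4/0.6 = 182.8333.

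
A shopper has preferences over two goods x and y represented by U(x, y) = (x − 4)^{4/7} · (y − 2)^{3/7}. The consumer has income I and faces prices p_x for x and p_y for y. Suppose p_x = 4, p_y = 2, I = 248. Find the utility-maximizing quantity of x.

Let x' = x−4, y' = y−2. MRS = (4/3)·y'/x' = p_x/p_y.
After buying the subsistence bundle (4, 2), a share 4/7 of the remaining income goes to x: x* = 4 + 4/7·(I − 4p_x − 2p_y)/p_x.
Discretionary income = 248 − 4·4 − 2·2 = 228; x* = 4 + 4/7·228/4 = 36.5714.

x* = 36.5714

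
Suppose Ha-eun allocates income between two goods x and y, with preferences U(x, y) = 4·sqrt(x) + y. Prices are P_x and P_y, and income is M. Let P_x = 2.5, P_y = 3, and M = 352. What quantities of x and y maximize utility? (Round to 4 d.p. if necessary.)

x* = 5.76, y* = 112.5333

Set MRS = P_x/P_y: 2·x^(−1/2) = P_x/P_y.
Thus x* = (2·P_y/P_x)² — independent of M — with the rest of income spent on y.
Plugging in: x* = (2·3/2.5)² = 5.76, y* = 112.5333.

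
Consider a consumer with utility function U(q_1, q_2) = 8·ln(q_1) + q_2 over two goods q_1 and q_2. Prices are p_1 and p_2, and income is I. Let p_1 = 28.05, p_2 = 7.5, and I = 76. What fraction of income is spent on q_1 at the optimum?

MU_q_1 = 8/q_1, MU_q_2 = 1. Tangency: 8/q_1 = p_1/p_2.
So q_1*(p_1,p_2) = 8·p_2/p_1, independent of income; and q_2* = (I − 8·p_2)/p_2.
At the given prices: q_1* = 8·7.5/28.05 = 2.139, and q_2* = 2.1333.
Expenditure on q_1: 28.05·2.139 = 60; share = 0.7895.

share on q_1 = 0.7895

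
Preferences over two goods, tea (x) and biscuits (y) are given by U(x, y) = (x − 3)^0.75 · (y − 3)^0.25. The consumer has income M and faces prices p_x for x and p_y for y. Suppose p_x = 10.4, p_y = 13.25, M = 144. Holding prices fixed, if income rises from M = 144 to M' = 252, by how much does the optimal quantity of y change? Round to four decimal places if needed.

Let x' = x−3, y' = y−3. MRS = 3·y'/x' = p_x/p_y.
After buying the subsistence bundle (3, 3), a share 0.75 of the remaining income goes to x: x* = 3 + 0.75·(M − 3p_x − 3p_y)/p_x.
Discretionary income = 144 − 3·10.4 − 3·13.25 = 73.05; y* = 3 + 0.25·73.05/13.25 = 4.3783.
At M' = 252: y* = 6.416. Change: 6.416 − 4.3783 = 2.0377.

Δy* = 2.0377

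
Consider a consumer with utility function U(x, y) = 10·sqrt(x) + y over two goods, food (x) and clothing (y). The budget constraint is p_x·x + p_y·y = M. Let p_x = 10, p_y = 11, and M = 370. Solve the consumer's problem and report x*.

x* = 30.25

MU_x = 5/√x, MU_y = 1. Tangency: 5/√x = p_x/p_y.
Thus x* = (5·p_y/p_x)² — independent of M — with the rest of income spent on y.
Plugging in: x* = (5·11/10)² = 30.25.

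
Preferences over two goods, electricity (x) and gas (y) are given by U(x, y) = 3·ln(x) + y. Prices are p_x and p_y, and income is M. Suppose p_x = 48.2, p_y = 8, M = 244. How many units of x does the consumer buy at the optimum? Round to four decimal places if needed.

x* = 0.4979

Set MRS = p_x/p_y: (3/x)/1 = p_x/p_y.
So x*(p_x,p_y) = 3·p_y/p_x, independent of income; and y* = (M − 3·p_y)/p_y.
At the given prices: x* = 3·8/48.2 = 0.4979.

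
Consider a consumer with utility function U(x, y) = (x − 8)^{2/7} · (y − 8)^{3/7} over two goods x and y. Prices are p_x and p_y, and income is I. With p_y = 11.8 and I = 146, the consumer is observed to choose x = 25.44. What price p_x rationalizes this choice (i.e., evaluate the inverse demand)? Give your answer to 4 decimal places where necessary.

This is Cobb-Douglas in (x−8, y−8): tangency gives 2/7·p_y·(y−8) = 3/7·p_x·(x−8).
Substituting into the budget: x* = 8 + 0.4·(I − 8·p_x − 8·p_y)/p_x, and y* = 8 + 0.6·(…)/p_y.
Set x* = 25.44 in the demand function and solve for p_x: p_x = 1.

p_x = 1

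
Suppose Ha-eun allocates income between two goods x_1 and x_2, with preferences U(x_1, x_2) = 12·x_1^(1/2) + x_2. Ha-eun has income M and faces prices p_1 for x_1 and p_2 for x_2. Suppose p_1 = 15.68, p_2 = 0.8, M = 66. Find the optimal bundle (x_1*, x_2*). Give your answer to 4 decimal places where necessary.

x_1* = 0.0937, x_2* = 80.6633

MU_x_1 = 6/√x_1, MU_x_2 = 1. Tangency: 6/√x_1 = p_1/p_2.
Solve: √x_1 = 6·p_2/p_1, so x_1*(p_1,p_2) = (6·p_2/p_1)², and x_2* = (M − p_1·x_1*)/p_2.
Plugging in: x_1* = (6·0.8/15.68)² = 0.0937, x_2* = 80.6633.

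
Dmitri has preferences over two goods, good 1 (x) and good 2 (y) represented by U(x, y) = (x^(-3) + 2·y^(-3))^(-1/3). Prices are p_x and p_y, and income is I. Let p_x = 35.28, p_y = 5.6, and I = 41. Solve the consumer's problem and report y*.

y* = 1.6855

From the CES first-order condition, (1/2)·(y/x)^(4) = p_x/p_y.
Solve for the ratio: y/x = [2·p_x/p_y]^(0.25).
Substitute y = (y/x)·x into the budget: x* = I/(p_x + p_y·(y/x)).
Numerically y/x = 1.884051, so x* = 41/(35.28 + 5.6·1.884051) = 0.8946 and y* = 1.884051·0.8946 = 1.6855.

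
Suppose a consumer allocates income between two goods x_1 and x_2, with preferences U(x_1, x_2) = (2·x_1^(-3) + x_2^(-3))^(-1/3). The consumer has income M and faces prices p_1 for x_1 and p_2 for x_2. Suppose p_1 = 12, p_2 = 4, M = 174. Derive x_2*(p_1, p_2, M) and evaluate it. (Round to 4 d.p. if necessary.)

x_2* = 11.7225

MU_x_1 ∝ 2·x_1^(-4), MU_x_2 ∝ x_2^(-4), so MRS = 2·(x_2/x_1)^(4) = p_1/p_2.
Hence x_2/x_1 = ((1/2)·p_1/p_2)^(1/(4)), i.e. raised to the 0.25 power.
With the ratio pinned down, the budget gives x_1* = M/(p_1 + p_2·(x_2/x_1)) and x_2* = (x_2/x_1)·x_1*.
Numerically x_2/x_1 = 1.106682, so x_1* = 174/(12 + 4·1.106682) = 10.5925 and x_2* = 1.106682·10.5925 = 11.7225.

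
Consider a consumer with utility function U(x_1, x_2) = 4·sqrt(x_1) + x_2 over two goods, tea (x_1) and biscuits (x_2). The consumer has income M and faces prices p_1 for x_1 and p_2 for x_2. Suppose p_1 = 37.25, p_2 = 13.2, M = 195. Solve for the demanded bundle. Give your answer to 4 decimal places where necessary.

Utility is quasi-linear in x_2; the FOC for x_1 is 2/√x_1 = p_1/p_2.
Solve: √x_1 = 2·p_2/p_1, so x_1*(p_1,p_2) = (2·p_2/p_1)², and x_2* = (M − p_1·x_1*)/p_2.
Plugging in: x_1* = (2·13.2/37.25)² = 0.5023, x_2* = 13.3553.

x_1* = 0.5023, x_2* = 13.3553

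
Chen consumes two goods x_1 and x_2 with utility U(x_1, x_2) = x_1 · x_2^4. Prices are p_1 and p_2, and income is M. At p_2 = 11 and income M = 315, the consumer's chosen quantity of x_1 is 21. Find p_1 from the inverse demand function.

The MRS is (1/4)·x_2/x_1. Set MRS = p_1/p_2.
So p_2·x_2 = 4·p_1·x_1; combined with the budget, a share 0.2 of income goes to x_1.
Demand: x_1*(p_1,p_2,M) = 0.2·M/p_1 and x_2* = 0.8·M/p_2.
Set x_1* = 21 in the demand function and solve for p_1: p_1 = 3.

p_1 = 3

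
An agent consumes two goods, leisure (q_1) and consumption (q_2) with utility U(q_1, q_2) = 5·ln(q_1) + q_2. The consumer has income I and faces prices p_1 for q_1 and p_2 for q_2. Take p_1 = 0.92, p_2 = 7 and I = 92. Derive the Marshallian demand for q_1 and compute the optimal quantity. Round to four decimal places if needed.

q_1* = 38.0435

At the given prices: q_1* = 5·7/0.92 = 38.0435.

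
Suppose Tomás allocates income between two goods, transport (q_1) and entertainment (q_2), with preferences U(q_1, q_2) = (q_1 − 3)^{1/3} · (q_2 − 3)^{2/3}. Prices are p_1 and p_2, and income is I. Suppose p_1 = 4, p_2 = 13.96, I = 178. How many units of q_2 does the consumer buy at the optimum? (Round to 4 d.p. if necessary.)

q_2* = 8.9274

Substituting into the budget: q_1* = 3 + 1/3·(I − 3·p_1 − 3·p_2)/p_1, and q_2* = 3 + 2/3·(…)/p_2.
Discretionary income = 178 − 3·4 − 3·13.96 = 124.12; q_2* = 3 + 2/3·124.12/13.96 = 8.9274.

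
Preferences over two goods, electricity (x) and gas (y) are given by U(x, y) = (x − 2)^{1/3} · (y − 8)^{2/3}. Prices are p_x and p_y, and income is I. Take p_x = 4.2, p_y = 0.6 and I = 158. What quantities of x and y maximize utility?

x* = 13.4921, y* = 168.8889

Let x' = x−2, y' = y−8. MRS = (1/2)·y'/x' = p_x/p_y.
Substituting into the budget: x* = 2 + 1/3·(I − 2·p_x − 8·p_y)/p_x, and y* = 8 + 2/3·(…)/p_y.
Discretionary income = 158 − 2·4.2 − 8·0.6 = 144.8; x* = 2 + 1/3·144.8/4.2 = 13.4921; y* = 8 + 2/3·144.8/0.6 = 168.8889.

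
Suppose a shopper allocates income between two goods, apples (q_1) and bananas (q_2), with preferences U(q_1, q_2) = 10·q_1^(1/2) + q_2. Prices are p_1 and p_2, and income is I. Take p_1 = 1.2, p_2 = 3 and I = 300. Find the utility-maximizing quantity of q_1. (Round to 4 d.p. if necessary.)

Solve: √q_1 = 5·p_2/p_1, so q_1*(p_1,p_2) = (5·p_2/p_1)², and q_2* = (I − p_1·q_1*)/p_2.
Plugging in: q_1* = (5·3/1.2)² = 156.25.

q_1* = 156.25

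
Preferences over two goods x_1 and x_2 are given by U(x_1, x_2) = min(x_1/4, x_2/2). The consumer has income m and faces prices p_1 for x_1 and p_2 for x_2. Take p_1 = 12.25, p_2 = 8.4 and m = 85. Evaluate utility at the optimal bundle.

V = 1.2918

Leontief preferences: the optimum is at the kink where x_1/4 = x_2/2, i.e. x_2 = (1/2)·x_1.
Budget: p_1·x_1 + p_2·(1/2)·x_1 = m, so (4·p_1 + 2·p_2)·x_1 = 4·m.
Demand: x_1*(p_1,p_2,m) = 4·m/(4·p_1 + 2·p_2), x_2* = 2·m/(4·p_1 + 2·p_2).
Here 4·12.25 + 2·8.4 = 65.8, giving x_1* = 5.1672 and x_2* = 2.5836.
Utility at the optimum: U(5.1672, 2.5836) = 1.2918.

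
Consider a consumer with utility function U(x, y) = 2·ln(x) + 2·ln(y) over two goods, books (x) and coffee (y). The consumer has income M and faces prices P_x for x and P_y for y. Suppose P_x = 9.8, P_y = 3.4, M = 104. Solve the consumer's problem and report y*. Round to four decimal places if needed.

y* = 15.2941

MU_x/MU_y = (2·y)/(2·x); tangency sets this equal to P_x/P_y.
So 2·P_y·y = 2·P_x·x; combined with the budget, a share 0.5 of income goes to x.
Demand: x*(P_x,P_y,M) = 0.5·M/P_x and y* = 0.5·M/P_y.
At P_x=9.8, P_y=3.4, M=104: y* = 0.5·104/3.4 = 15.2941.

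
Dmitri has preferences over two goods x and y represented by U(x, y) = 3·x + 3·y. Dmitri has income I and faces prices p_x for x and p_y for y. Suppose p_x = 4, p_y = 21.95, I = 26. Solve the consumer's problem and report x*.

x* = 6.5

x gives more utility per dollar, so spend all income on x: x* = I/p_x, y* = 0.
Numerically: x* = 6.5, y* = 0.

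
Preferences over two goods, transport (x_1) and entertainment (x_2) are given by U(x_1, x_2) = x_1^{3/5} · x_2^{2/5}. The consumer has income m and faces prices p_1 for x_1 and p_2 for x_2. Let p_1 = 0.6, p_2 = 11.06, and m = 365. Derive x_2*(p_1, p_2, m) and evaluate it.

x_2* = 13.2007

The MRS is (3/2)·x_2/x_1. Set MRS = p_1/p_2.
Rearranging, p_2·x_2 = (2/3)·p_1·x_1. Substituting into the budget gives p_1·x_1·(1 + (2/3)) = m.
Demand: x_1*(p_1,p_2,m) = 0.6·m/p_1 and x_2* = 0.4·m/p_2.
At p_1=0.6, p_2=11.06, m=365: x_2* = 0.4·365/11.06 = 13.2007.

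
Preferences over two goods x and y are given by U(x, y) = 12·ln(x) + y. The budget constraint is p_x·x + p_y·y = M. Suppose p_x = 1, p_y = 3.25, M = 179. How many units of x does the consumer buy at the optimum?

x* = 39

MU_x = 12/x, MU_y = 1. Tangency: 12/x = p_x/p_y.
So x*(p_x,p_y) = 12·p_y/p_x, independent of income; and y* = (M − 12·p_y)/p_y.
At the given prices: x* = 12·3.25/1 = 39.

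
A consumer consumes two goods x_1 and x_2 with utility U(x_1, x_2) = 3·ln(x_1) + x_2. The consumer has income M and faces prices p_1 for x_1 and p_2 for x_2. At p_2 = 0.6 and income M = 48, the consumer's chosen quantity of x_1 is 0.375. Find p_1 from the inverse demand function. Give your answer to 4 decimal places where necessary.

Set MRS = p_1/p_2: (3/x_1)/1 = p_1/p_2.
So x_1*(p_1,p_2) = 3·p_2/p_1, independent of income; and x_2* = (M − 3·p_2)/p_2.
Set x_1* = 0.375 in the demand function and solve for p_1: p_1 = 4.8.

p_1 = 4.8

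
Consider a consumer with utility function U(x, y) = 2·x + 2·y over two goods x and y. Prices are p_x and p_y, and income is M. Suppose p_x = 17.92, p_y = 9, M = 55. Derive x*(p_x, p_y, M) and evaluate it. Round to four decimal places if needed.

x* = 0

Linear utility — the consumer picks whichever good has higher MU/price: 2/17.92 = 0.1116 vs 2/9 = 0.2222.
y gives more utility per dollar, so spend all income on y: y* = M/p_y, x* = 0.
Numerically: x* = 0, y* = 6.1111.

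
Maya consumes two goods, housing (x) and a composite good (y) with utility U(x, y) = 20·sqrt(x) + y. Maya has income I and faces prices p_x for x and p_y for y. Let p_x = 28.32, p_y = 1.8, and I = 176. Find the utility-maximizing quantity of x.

x* = 0.404

Solve: √x = 10·p_y/p_x, so x*(p_x,p_y) = (10·p_y/p_x)², and y* = (I − p_x·x*)/p_y.
Plugging in: x* = (10·1.8/28.32)² = 0.404.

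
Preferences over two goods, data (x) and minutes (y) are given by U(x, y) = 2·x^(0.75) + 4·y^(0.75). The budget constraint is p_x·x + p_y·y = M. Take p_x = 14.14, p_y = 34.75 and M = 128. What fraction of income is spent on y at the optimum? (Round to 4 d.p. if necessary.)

share on y = 0.5188

Numerically y/x = 0.43863, so x* = 128/(14.14 + 34.75·0.43863) = 4.3564 and y* = 0.43863·4.3564 = 1.9108.
Expenditure on y: 34.75·1.9108 = 66.4012; share = 0.5188.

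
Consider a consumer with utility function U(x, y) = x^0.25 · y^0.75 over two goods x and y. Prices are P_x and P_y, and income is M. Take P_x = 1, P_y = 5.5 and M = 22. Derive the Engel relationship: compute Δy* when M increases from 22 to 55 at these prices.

Δy* = 4.5

Tangency: MRS = (1/3)·y/x = P_x/P_y.
Rearranging, P_y·y = 3·P_x·x. Substituting into the budget gives P_x·x·(1 + 3) = M.
Demand: x*(P_x,P_y,M) = 0.25·M/P_x and y* = 0.75·M/P_y.
At P_x=1, P_y=5.5, M=22: y* = 0.75·22/5.5 = 3.
At M' = 55: y* = 7.5. Change: 7.5 − 3 = 4.5.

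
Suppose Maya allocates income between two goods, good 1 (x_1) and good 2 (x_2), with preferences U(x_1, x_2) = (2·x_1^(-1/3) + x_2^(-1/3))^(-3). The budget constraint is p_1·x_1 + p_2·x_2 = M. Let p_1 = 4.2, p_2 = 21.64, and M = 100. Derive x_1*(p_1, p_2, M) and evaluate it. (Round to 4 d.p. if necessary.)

With the ratio pinned down, the budget gives x_1* = M/(p_1 + p_2·(x_2/x_1)) and x_2* = (x_2/x_1)·x_1*.
Numerically x_2/x_1 = 0.173869, so x_1* = 100/(4.2 + 21.64·0.173869) = 12.5588.

x_1* = 12.5588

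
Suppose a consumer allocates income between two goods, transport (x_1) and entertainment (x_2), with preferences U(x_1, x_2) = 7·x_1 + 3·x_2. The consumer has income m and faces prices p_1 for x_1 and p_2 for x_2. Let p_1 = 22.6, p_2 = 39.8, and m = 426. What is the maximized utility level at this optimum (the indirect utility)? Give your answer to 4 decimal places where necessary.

V = 131.9469

x_1 gives more utility per dollar, so spend all income on x_1: x_1* = m/p_1, x_2* = 0.
Numerically: x_1* = 18.8496, x_2* = 0.
Utility at the optimum: U(18.8496, 0) = 131.9469.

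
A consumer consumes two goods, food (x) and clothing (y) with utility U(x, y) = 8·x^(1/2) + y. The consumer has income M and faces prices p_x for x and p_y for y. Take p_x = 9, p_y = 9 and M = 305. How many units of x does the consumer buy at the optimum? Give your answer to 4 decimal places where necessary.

Solve: √x = 4·p_y/p_x, so x*(p_x,p_y) = (4·p_y/p_x)², and y* = (M − p_x·x*)/p_y.
Plugging in: x* = (4·9/9)² = 16.

x* = 16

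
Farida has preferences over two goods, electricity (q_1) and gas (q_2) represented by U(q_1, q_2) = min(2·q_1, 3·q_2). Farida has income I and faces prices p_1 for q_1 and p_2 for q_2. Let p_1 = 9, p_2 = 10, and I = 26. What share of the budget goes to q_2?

share on q_2 = 0.4255

Leontief preferences: the optimum is at the kink where q_1/3 = q_2/2, i.e. q_2 = (2/3)·q_1.
Budget: p_1·q_1 + p_2·(2/3)·q_1 = I, so (3·p_1 + 2·p_2)·q_1 = 3·I.
Demand: q_1*(p_1,p_2,I) = 3·I/(3·p_1 + 2·p_2), q_2* = 2·I/(3·p_1 + 2·p_2).
Here 3·9 + 2·10 = 47, giving q_1* = 1.6596 and q_2* = 1.1064.
Expenditure on q_2: 10·1.1064 = 11.0638; share = 0.4255.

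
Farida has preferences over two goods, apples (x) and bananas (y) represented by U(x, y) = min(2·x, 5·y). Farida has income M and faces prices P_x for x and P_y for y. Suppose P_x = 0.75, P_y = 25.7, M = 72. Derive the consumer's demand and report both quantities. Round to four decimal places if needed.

x* = 6.5277, y* = 2.6111

Leontief preferences: the optimum is at the kink where x/5 = y/2, i.e. y = (2/5)·x.
Budget: P_x·x + P_y·(2/5)·x = M, so (5·P_x + 2·P_y)·x = 5·M.
Demand: x*(P_x,P_y,M) = 5·M/(5·P_x + 2·P_y), y* = 2·M/(5·P_x + 2·P_y).
Here 5·0.75 + 2·25.7 = 55.15, giving x* = 6.5277 and y* = 2.6111.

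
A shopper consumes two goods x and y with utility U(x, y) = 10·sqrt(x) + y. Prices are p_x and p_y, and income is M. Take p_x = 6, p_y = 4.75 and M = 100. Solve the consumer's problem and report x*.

Utility is quasi-linear in y; the FOC for x is 5/√x = p_x/p_y.
Solve: √x = 5·p_y/p_x, so x*(p_x,p_y) = (5·p_y/p_x)², and y* = (M − p_x·x*)/p_y.
Plugging in: x* = (5·4.75/6)² = 15.6684.

x* = 15.6684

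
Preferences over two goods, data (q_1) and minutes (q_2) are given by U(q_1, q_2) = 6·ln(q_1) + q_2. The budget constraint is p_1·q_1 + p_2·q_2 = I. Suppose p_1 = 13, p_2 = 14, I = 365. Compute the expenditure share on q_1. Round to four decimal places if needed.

share on q_1 = 0.2301

Set MRS = p_1/p_2: (6/q_1)/1 = p_1/p_2.
So q_1*(p_1,p_2) = 6·p_2/p_1, independent of income; and q_2* = (I − 6·p_2)/p_2.
At the given prices: q_1* = 6·14/13 = 6.4615, and q_2* = 20.0714.
Expenditure on q_1: 13·6.4615 = 84; share = 0.2301.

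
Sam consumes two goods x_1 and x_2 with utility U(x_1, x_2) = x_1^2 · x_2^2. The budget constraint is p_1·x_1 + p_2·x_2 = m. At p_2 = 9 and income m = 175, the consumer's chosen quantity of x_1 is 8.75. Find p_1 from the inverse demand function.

Tangency: MRS = x_2/x_1 = p_1/p_2.
Rearranging, p_2·x_2 = p_1·x_1. Substituting into the budget gives p_1·x_1·(1 + 1) = m.
Demand: x_1*(p_1,p_2,m) = 0.5·m/p_1 and x_2* = 0.5·m/p_2.
Set x_1* = 8.75 in the demand function and solve for p_1: p_1 = 10.

p_1 = 10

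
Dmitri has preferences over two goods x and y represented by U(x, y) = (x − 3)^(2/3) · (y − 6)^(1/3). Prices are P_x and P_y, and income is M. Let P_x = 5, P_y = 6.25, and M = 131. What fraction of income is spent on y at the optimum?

MRS = 2·(y−6)/(x−3). Tangency with P_x/P_y gives y−6 = (1/2)·(P_x/P_y)·(x−3).
After buying the subsistence bundle (3, 6), a share 2/3 of the remaining income goes to x: x* = 3 + 2/3·(M − 3P_x − 6P_y)/P_x.
Discretionary income = 131 − 3·5 − 6·6.25 = 78.5; x* = 3 + 2/3·78.5/5 = 13.4667; y* = 6 + 1/3·78.5/6.25 = 10.1867.
Expenditure on y: 6.25·10.1867 = 63.6667; share = 0.486.

share on y = 0.486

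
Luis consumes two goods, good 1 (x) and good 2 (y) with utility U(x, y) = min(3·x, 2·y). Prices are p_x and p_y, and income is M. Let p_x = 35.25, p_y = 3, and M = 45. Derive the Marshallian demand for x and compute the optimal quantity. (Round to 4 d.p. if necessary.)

x* = 1.1321

Demand: x*(p_x,p_y,M) = 2·M/(2·p_x + 3·p_y), y* = 3·M/(2·p_x + 3·p_y).
Here 2·35.25 + 3·3 = 79.5, giving x* = 1.1321.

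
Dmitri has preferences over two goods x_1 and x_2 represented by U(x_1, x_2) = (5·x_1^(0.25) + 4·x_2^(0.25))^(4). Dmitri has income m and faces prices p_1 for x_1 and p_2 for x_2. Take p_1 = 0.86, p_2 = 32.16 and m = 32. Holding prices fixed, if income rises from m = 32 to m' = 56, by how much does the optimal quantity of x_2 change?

Δx_2* = 0.1356

MRS = MU_x_1/MU_x_2 = (5/4)·(x_2/x_1)^(0.75). Set equal to p_1/p_2.
Hence x_2/x_1 = ((4/5)·p_1/p_2)^(1/(0.75)), i.e. raised to the 4/3 power.
With the ratio pinned down, the budget gives x_1* = m/(p_1 + p_2·(x_2/x_1)) and x_2* = (x_2/x_1)·x_1*.
Numerically x_2/x_1 = 0.005939, so x_1* = 32/(0.86 + 32.16·0.005939) = 30.4475 and x_2* = 0.005939·30.4475 = 0.1808.
At m' = 56: x_2* = 0.3164. Change: 0.3164 − 0.1808 = 0.1356.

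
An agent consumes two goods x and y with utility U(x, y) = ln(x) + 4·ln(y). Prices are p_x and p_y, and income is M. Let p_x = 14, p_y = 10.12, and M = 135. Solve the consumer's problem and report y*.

MU_x/MU_y = (y)/(4·x); tangency sets this equal to p_x/p_y.
Rearranging, p_y·y = 4·p_x·x. Substituting into the budget gives p_x·x·(1 + 4) = M.
Demand: x*(p_x,p_y,M) = 0.2·M/p_x and y* = 0.8·M/p_y.
At p_x=14, p_y=10.12, M=135: y* = 0.8·135/10.12 = 10.6719.

y* = 10.6719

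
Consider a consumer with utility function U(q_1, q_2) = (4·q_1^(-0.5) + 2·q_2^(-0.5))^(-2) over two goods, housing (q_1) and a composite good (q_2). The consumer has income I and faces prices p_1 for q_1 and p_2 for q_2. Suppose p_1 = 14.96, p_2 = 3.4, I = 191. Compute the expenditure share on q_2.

share on q_2 = 0.2777

MRS = MU_q_1/MU_q_2 = 2·(q_2/q_1)^(1.5). Set equal to p_1/p_2.
Hence q_2/q_1 = ((1/2)·p_1/p_2)^(1/(1.5)), i.e. raised to the 2/3 power.
With the ratio pinned down, the budget gives q_1* = I/(p_1 + p_2·(q_2/q_1)) and q_2* = (q_2/q_1)·q_1*.
Numerically q_2/q_1 = 1.691538, so q_1* = 191/(14.96 + 3.4·1.691538) = 9.2221 and q_2* = 1.691538·9.2221 = 15.5994.
Expenditure on q_2: 3.4·15.5994 = 53.0381; share = 0.2777.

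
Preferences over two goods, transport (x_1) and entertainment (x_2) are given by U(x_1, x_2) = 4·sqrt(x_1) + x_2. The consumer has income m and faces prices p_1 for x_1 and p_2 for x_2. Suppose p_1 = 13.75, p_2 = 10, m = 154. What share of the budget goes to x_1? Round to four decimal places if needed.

share on x_1 = 0.1889

MU_x_1 = 2/√x_1, MU_x_2 = 1. Tangency: 2/√x_1 = p_1/p_2.
Solve: √x_1 = 2·p_2/p_1, so x_1*(p_1,p_2) = (2·p_2/p_1)², and x_2* = (m − p_1·x_1*)/p_2.
Plugging in: x_1* = (2·10/13.75)² = 2.1157, x_2* = 12.4909.
Expenditure on x_1: 13.75·2.1157 = 29.0909; share = 0.1889.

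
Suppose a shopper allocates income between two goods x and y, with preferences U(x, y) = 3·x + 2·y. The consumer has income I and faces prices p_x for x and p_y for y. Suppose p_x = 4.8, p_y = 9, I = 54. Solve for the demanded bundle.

x* = 11.25, y* = 0

x gives more utility per dollar, so spend all income on x: x* = I/p_x, y* = 0.
Numerically: x* = 11.25, y* = 0.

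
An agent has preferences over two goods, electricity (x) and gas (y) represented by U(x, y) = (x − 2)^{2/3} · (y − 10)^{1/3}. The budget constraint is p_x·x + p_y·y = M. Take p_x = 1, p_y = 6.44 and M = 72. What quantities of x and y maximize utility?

x* = 5.7333, y* = 10.2899

Substituting into the budget: x* = 2 + 2/3·(M − 2·p_x − 10·p_y)/p_x, and y* = 10 + 1/3·(…)/p_y.
Discretionary income = 72 − 2·1 − 10·6.44 = 5.6; x* = 2 + 2/3·5.6/1 = 5.7333; y* = 10 + 1/3·5.6/6.44 = 10.2899.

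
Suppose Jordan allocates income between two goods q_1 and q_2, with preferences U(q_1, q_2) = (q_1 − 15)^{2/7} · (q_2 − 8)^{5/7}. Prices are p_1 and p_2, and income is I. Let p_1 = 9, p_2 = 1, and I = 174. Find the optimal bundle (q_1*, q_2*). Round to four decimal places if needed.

q_1* = 15.9841, q_2* = 30.1429

This is Cobb-Douglas in (q_1−15, q_2−8): tangency gives 2/7·p_2·(q_2−8) = 5/7·p_1·(q_1−15).
Substituting into the budget: q_1* = 15 + 2/7·(I − 15·p_1 − 8·p_2)/p_1, and q_2* = 8 + 5/7·(…)/p_2.
Discretionary income = 174 − 15·9 − 8·1 = 31; q_1* = 15 + 2/7·31/9 = 15.9841; q_2* = 8 + 5/7·31/1 = 30.1429.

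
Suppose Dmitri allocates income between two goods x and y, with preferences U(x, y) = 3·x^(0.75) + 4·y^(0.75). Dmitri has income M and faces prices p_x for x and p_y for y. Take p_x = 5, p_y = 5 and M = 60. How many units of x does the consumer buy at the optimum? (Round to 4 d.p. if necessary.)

x* = 2.8843

Numerically y/x = 3.160494, so x* = 60/(5 + 5·3.160494) = 2.8843.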